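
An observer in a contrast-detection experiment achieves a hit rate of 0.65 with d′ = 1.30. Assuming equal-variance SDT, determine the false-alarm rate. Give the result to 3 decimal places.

z(hit rate) = z(0.65) = 0.3853
z(FA) = z(H) − d' = 0.3853 − 1.30 = -0.9147
false-alarm rate = Φ(-0.9147) = 0.1802

false-alarm rate = 0.180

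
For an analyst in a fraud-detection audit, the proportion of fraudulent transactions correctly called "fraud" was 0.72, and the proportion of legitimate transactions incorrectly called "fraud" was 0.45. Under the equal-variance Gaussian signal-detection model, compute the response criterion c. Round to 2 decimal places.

Φ⁻¹(H) = Φ⁻¹(0.72) = 0.5828
Φ⁻¹(FA) = Φ⁻¹(0.45) = -0.1257
c = −½·[z(H) + z(FA)] = −0.5 × (0.5828 + (-0.1257)) = -0.22855

c = -0.23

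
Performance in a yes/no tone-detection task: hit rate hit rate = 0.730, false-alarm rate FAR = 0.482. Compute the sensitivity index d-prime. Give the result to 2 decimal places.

z(H) = 0.613
z(FA) = -0.045
d' = z(H) − z(FA) = 0.613 − (-0.045) = 0.658

d-prime = 0.66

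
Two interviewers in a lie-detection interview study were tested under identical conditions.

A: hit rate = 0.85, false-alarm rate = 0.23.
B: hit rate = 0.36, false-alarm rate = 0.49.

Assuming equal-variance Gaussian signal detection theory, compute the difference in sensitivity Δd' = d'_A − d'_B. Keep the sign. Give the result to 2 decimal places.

Δd' = 2.11

A: z(0.85) = 1.036, z(0.23) = -0.739, d' = 1.775
B: z(0.36) = -0.358, z(0.49) = -0.025, d' = -0.333
Δd' = d'_A − d'_B = 1.775 − (-0.333) = 2.108
A has the higher sensitivity.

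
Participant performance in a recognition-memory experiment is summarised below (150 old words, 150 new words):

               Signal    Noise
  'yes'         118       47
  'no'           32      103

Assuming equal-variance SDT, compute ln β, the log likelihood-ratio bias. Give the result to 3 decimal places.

H = 118/150 = 0.7867
FA = 47/150 = 0.3133
z(H) = 0.7950
z(FA) = -0.4865
ln β = −½·[z(H)² − z(FA)²] = −0.5 × (0.6320 − 0.2367) = -0.19765

ln β = -0.198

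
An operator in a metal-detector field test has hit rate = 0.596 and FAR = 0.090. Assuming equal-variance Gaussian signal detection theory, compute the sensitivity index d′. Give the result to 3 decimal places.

d′ = 1.584

Φ⁻¹(H) = 0.2430
Φ⁻¹(FA) = -1.3408
d' = z(H) − z(FA) = 0.2430 − (-1.3408) = 1.5838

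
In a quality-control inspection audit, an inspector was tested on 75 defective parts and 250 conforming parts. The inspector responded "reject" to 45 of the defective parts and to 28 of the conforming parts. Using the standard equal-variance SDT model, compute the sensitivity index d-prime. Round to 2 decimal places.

d-prime = 1.47

H = 45/75 = 0.6000
FA = 28/250 = 0.1120
z(0.6000) = 0.253, z(0.1120) = -1.216
d' = z(H) − z(FA) = 0.253 − (-1.216) = 1.469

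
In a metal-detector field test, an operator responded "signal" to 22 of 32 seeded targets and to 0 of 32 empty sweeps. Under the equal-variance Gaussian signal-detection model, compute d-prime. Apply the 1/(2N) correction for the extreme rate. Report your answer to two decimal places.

d-prime = 2.64

The false-alarm rate is 0/32 = 0, so apply the 1/(2N) correction: FA → 1/(2·32) = 0.01562.
z(H) = z(0.68750) = 0.489
z(FA) = z(0.01562) = -2.154
d' = 0.489 − (-2.154) = 2.643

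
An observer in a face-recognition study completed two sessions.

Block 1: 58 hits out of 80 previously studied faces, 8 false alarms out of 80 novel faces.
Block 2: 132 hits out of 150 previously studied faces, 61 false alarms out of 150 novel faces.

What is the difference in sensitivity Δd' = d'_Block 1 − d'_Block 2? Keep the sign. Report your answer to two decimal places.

Block 1: z(0.7250) = 0.598, z(0.1000) = -1.282, d' = 1.880
Block 2: z(0.8800) = 1.175, z(0.4067) = -0.236, d' = 1.411
Δd' = d'_Block 1 − d'_Block 2 = 1.880 − 1.411 = 0.469
Block 1 has the higher sensitivity.

Δd' = 0.47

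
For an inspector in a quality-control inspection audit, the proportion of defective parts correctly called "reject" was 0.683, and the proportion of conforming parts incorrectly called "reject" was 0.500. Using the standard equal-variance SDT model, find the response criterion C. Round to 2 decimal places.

Φ⁻¹(H) = 0.476
Φ⁻¹(FA) = 0.000
c = −½·[z(H) + z(FA)] = −0.5 × (0.476 + 0.000) = -0.238

C = -0.24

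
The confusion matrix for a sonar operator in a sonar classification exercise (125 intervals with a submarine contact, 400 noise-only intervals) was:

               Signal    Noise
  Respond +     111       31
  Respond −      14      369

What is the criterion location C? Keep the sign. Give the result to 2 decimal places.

C = 0.10

H = 111/125 = 0.8880
FA = 31/400 = 0.0775
z(H) = z(0.8880) = 1.216
z(FA) = z(0.0775) = -1.422
c = −½·[z(H) + z(FA)] = −0.5 × (1.216 + (-1.422)) = 0.103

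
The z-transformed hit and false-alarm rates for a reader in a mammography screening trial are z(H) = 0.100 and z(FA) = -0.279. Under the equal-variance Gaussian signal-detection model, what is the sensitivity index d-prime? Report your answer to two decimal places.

d-prime = 0.38

d' = z(H) − z(FA) = 0.100 − (-0.279) = 0.379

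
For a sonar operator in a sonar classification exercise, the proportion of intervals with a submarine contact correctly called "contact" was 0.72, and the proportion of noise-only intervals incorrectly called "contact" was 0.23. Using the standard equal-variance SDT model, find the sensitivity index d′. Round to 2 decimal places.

z(0.72) = 0.583, z(0.23) = -0.739
d' = z(H) − z(FA) = 0.583 − (-0.739) = 1.322

d′ = 1.32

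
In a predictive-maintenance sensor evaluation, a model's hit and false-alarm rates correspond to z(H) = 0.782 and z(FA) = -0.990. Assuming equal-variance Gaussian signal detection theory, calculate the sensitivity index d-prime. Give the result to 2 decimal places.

d-prime = 1.77

d' = z(H) − z(FA) = 0.782 − (-0.990) = 1.772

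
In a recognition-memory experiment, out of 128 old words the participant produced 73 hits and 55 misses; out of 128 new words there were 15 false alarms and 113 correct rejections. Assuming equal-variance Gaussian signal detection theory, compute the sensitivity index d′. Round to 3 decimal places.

d′ = 1.366

H = 73/128 = 0.5703
FA = 15/128 = 0.1172
z(H) = z(0.5703) = 0.1771
z(FA) = z(0.1172) = -1.1891
d' = z(H) − z(FA) = 0.1771 − (-1.1891) = 1.3662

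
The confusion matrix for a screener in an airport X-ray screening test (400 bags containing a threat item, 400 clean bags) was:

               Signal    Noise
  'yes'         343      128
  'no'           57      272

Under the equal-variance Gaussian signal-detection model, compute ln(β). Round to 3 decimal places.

ln β = -0.462

H = 343/400 = 0.8575
FA = 128/400 = 0.3200
Φ⁻¹(H) = Φ⁻¹(0.8575) = 1.0692
Φ⁻¹(FA) = Φ⁻¹(0.3200) = -0.4677
ln β = −½·[z(H)² − z(FA)²] = −0.5 × (1.1432 − 0.2187) = -0.46225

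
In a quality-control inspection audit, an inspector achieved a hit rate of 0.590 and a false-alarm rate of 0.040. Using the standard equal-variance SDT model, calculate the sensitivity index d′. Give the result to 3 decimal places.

d′ = 1.978

Φ⁻¹(H) = Φ⁻¹(0.590) = 0.2275
Φ⁻¹(FA) = Φ⁻¹(0.040) = -1.7507
d' = z(H) − z(FA) = 0.2275 − (-1.7507) = 1.9782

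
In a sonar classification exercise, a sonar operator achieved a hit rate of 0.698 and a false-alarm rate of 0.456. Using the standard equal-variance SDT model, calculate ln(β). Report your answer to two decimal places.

Φ⁻¹(H) = 0.519
Φ⁻¹(FA) = -0.111
ln β = −½·[z(H)² − z(FA)²] = −0.5 × (0.269 − 0.012) = -0.1285

ln β = -0.13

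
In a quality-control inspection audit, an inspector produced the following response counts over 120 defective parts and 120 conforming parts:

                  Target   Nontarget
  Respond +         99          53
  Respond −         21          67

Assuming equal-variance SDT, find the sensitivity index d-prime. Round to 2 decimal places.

d-prime = 1.08

H = 99/120 = 0.8250
FA = 53/120 = 0.4417
z(H) = 0.9346
z(FA) = -0.1467
d' = z(H) − z(FA) = 0.9346 − (-0.1467) = 1.0813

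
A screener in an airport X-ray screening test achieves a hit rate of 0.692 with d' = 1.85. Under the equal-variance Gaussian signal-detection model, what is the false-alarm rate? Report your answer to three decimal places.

z(hit rate) = z(0.692) = 0.5015
z(FA) = z(H) − d' = 0.5015 − 1.85 = -1.3485
false-alarm rate = Φ(-1.3485) = 0.0887

false-alarm rate = 0.089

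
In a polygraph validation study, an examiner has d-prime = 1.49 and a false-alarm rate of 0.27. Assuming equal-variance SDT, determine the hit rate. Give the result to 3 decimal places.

z(false-alarm rate) = z(0.27) = -0.6128
z(H) = z(FA) + d' = -0.6128 + 1.49 = 0.8772
hit rate = Φ(0.8772) = 0.8098

hit rate = 0.810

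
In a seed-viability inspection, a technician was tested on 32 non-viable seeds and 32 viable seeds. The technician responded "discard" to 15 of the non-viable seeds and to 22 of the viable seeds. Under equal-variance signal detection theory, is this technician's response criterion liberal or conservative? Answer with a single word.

z(H) = -0.078, z(FA) = 0.489
c = −½·(z(H) + z(FA)) = -0.2055
c < 0 → liberal criterion (biased toward responding “yes”).

liberal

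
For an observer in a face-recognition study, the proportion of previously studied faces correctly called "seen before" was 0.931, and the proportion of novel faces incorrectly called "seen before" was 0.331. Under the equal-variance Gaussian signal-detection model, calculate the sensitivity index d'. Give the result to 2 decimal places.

d' = 1.92

Φ⁻¹(0.931) = 1.483, Φ⁻¹(0.331) = -0.437
d' = z(H) − z(FA) = 1.483 − (-0.437) = 1.920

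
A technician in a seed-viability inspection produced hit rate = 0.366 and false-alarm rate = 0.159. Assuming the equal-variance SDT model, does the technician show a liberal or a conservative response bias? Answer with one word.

conservative

z(H) = -0.342, z(FA) = -0.999
c = −½·(z(H) + z(FA)) = 0.6705
c > 0 → conservative criterion (biased toward responding “no”).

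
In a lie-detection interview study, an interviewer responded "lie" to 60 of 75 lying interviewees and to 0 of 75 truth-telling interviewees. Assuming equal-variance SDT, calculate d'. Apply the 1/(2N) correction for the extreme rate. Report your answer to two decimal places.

The false-alarm rate is 0/75 = 0, so apply the 1/(2N) correction: FA → 1/(2·75) = 0.00667.
z(H) = z(0.80000) = 0.842
z(FA) = z(0.00667) = -2.475
d' = 0.842 − (-2.475) = 3.317

d' = 3.32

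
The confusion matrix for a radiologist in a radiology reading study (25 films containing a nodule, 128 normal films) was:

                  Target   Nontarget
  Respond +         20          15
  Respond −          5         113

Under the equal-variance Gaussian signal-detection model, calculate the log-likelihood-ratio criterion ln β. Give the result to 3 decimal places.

H = 20/25 = 0.8000
FA = 15/128 = 0.1172
Φ⁻¹(H) = Φ⁻¹(0.8000) = 0.8416
Φ⁻¹(FA) = Φ⁻¹(0.1172) = -1.1891
ln β = −½·[z(H)² − z(FA)²] = −0.5 × (0.7083 − 1.4140) = 0.35285

ln β = 0.353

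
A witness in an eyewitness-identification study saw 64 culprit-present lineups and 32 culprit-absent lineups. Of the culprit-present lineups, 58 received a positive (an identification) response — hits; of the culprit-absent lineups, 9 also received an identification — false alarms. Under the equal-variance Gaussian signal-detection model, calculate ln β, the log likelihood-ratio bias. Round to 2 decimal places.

ln β = -0.70

H = 58/64 = 0.9062
FA = 9/32 = 0.2812
z(0.9062) = 1.318, z(0.2812) = -0.579
ln β = −½·[z(H)² − z(FA)²] = −0.5 × (1.737 − 0.335) = -0.701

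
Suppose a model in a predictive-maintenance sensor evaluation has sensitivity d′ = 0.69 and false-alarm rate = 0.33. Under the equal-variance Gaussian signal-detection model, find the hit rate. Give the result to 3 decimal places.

z(false-alarm rate) = z(0.33) = -0.4399
z(H) = z(FA) + d' = -0.4399 + 0.69 = 0.2501
hit rate = Φ(0.2501) = 0.5987

hit rate = 0.599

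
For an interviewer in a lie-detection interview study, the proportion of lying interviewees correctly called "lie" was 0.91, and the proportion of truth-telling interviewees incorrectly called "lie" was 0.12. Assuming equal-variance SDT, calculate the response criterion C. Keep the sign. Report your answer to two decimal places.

z(0.91) = 1.341, z(0.12) = -1.175
c = −½·[z(H) + z(FA)] = −0.5 × (1.341 + (-1.175)) = -0.083

C = -0.08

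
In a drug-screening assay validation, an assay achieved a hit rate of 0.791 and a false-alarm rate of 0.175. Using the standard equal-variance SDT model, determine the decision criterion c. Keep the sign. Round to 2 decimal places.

z(H) = z(0.791) = 0.810
z(FA) = z(0.175) = -0.935
c = −½·[z(H) + z(FA)] = −0.5 × (0.810 + (-0.935)) = 0.0625

c = 0.06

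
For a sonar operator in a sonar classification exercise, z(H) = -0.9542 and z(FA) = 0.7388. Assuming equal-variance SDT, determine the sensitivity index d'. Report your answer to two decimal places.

d' = -1.69

d' = z(H) − z(FA) = -0.9542 − 0.7388 = -1.6930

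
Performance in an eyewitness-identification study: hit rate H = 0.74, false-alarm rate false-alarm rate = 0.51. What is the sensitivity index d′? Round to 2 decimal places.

Φ⁻¹(H) = Φ⁻¹(0.74) = 0.6433
Φ⁻¹(FA) = Φ⁻¹(0.51) = 0.0251
d' = z(H) − z(FA) = 0.6433 − 0.0251 = 0.6182

d′ = 0.62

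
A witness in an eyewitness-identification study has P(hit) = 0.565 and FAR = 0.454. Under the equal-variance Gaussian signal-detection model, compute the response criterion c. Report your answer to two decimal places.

Φ⁻¹(H) = 0.1637
Φ⁻¹(FA) = -0.1156
c = −½·[z(H) + z(FA)] = −0.5 × (0.1637 + (-0.1156)) = -0.02405

c = -0.02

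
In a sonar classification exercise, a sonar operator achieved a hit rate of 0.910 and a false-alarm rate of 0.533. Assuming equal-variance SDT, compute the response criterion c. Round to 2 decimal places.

c = -0.71

z(H) = 1.3408
z(FA) = 0.0828
c = −½·[z(H) + z(FA)] = −0.5 × (1.3408 + 0.0828) = -0.7118
c < 0: the sonar operator has a liberal response bias.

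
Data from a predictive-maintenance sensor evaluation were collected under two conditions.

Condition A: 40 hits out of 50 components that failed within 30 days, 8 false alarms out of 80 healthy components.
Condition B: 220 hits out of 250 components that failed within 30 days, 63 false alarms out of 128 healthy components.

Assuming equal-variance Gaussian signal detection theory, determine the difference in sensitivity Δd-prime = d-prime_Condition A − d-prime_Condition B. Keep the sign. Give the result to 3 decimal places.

Δd-prime = 0.929

Condition A: z(0.8000) = 0.8416, z(0.1000) = -1.2816, d' = 2.1232
Condition B: z(0.8800) = 1.1750, z(0.4922) = -0.0196, d' = 1.1946
Δd' = d'_Condition A − d'_Condition B = 2.1232 − 1.1946 = 0.9286
Condition A has the higher sensitivity.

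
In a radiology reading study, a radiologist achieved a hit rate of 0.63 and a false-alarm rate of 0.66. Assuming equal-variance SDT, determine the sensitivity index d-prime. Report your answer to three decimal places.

Φ⁻¹(H) = Φ⁻¹(0.63) = 0.3319
Φ⁻¹(FA) = Φ⁻¹(0.66) = 0.4125
d' = z(H) − z(FA) = 0.3319 − 0.4125 = -0.0806

d-prime = -0.081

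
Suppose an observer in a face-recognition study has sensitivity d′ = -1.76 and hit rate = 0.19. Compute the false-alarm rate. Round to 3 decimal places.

false-alarm rate = 0.811

z(hit rate) = z(0.19) = -0.8779
z(FA) = z(H) − d' = -0.8779 − (-1.76) = 0.8821
false-alarm rate = Φ(0.8821) = 0.8111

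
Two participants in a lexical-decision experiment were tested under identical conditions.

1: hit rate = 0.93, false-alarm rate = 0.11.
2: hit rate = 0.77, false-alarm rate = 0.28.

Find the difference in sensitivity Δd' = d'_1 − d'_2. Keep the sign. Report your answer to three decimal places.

Δd' = 1.381

1: z(0.93) = 1.4758, z(0.11) = -1.2265, d' = 2.7023
2: z(0.77) = 0.7388, z(0.28) = -0.5828, d' = 1.3216
Δd' = d'_1 − d'_2 = 2.7023 − 1.3216 = 1.3807
1 has the higher sensitivity.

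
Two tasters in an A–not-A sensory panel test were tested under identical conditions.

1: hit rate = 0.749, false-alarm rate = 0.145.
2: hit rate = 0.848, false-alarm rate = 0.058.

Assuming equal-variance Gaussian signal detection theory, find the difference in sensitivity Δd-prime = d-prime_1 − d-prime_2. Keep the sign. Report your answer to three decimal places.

Δd-prime = -0.870

1: z(0.749) = 0.6713, z(0.145) = -1.0581, d' = 1.7294
2: z(0.848) = 1.0279, z(0.058) = -1.5718, d' = 2.5997
Δd' = d'_1 − d'_2 = 1.7294 − 2.5997 = -0.8703
2 has the higher sensitivity.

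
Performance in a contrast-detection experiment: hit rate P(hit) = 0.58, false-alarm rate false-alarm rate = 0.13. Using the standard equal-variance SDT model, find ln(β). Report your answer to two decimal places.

Φ⁻¹(H) = Φ⁻¹(0.58) = 0.202
Φ⁻¹(FA) = Φ⁻¹(0.13) = -1.126
ln β = −½·[z(H)² − z(FA)²] = −0.5 × (0.041 − 1.268) = 0.6135

ln β = 0.61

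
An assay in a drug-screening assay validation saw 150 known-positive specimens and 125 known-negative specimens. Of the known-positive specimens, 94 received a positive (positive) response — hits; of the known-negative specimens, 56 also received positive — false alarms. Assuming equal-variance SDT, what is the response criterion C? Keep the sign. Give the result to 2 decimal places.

H = 94/150 = 0.6267
FA = 56/125 = 0.4480
Φ⁻¹(H) = Φ⁻¹(0.6267) = 0.3231
Φ⁻¹(FA) = Φ⁻¹(0.4480) = -0.1307
c = −½·[z(H) + z(FA)] = −0.5 × (0.3231 + (-0.1307)) = -0.0962
c < 0: the assay has a liberal response bias.

C = -0.10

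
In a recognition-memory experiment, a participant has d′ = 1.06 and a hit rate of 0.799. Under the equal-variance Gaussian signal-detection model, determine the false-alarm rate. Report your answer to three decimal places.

false-alarm rate = 0.412

z(hit rate) = z(0.799) = 0.8381
z(FA) = z(H) − d' = 0.8381 − 1.06 = -0.2219
false-alarm rate = Φ(-0.2219) = 0.4122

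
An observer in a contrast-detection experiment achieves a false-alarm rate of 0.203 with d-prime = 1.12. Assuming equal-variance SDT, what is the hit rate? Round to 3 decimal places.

hit rate = 0.614

z(false-alarm rate) = z(0.203) = -0.8310
z(H) = z(FA) + d' = -0.8310 + 1.12 = 0.2890
hit rate = Φ(0.2890) = 0.6137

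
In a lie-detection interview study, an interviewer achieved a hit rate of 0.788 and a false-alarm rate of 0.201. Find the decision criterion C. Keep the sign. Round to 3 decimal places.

C = 0.019

z(H) = z(0.788) = 0.7995
z(FA) = z(0.201) = -0.8381
c = −½·[z(H) + z(FA)] = −0.5 × (0.7995 + (-0.8381)) = 0.0193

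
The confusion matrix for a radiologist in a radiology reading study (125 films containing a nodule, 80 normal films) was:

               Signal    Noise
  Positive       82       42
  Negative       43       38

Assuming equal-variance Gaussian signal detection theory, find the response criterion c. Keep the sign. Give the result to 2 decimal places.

H = 82/125 = 0.6560
FA = 42/80 = 0.5250
z(0.6560) = 0.4016, z(0.5250) = 0.0627
c = −½·[z(H) + z(FA)] = −0.5 × (0.4016 + 0.0627) = -0.23215

c = -0.23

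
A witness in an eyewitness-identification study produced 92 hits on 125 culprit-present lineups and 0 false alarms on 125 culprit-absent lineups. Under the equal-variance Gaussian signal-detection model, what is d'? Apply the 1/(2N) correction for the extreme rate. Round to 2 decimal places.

The false-alarm rate is 0/125 = 0, so apply the 1/(2N) correction: FA → 1/(2·125) = 0.00400.
z(H) = z(0.73600) = 0.631
z(FA) = z(0.00400) = -2.652
d' = 0.631 − (-2.652) = 3.283

d' = 3.28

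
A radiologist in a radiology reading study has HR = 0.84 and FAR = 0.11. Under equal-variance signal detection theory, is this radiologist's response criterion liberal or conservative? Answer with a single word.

conservative

z(H) = 0.994, z(FA) = -1.227
c = −½·(z(H) + z(FA)) = 0.1165
c > 0 → conservative criterion (biased toward responding “no”).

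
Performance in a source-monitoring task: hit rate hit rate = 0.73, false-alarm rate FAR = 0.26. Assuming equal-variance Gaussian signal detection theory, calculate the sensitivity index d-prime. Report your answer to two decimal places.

d-prime = 1.26

z(H) = z(0.73) = 0.613
z(FA) = z(0.26) = -0.643
d' = z(H) − z(FA) = 0.613 − (-0.643) = 1.256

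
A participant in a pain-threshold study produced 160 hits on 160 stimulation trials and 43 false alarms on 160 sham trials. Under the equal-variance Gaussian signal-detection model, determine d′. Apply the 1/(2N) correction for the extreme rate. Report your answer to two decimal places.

d′ = 3.35

The hit rate is 160/160 = 1, so apply the 1/(2N) correction: H → 1 − 1/(2·160) = 0.99687.
z(H) = z(0.99687) = 2.734
z(FA) = z(0.26875) = -0.617
d' = 2.734 − (-0.617) = 3.351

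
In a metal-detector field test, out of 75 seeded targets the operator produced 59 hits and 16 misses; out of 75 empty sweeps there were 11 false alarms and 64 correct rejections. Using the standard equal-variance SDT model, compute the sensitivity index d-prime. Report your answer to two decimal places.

d-prime = 1.85

H = 59/75 = 0.7867
FA = 11/75 = 0.1467
z(H) = 0.795
z(FA) = -1.051
d' = z(H) − z(FA) = 0.795 − (-1.051) = 1.846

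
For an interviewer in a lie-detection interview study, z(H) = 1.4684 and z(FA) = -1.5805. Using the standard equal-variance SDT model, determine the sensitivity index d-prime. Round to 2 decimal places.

d-prime = 3.05

d' = z(H) − z(FA) = 1.4684 − (-1.5805) = 3.0489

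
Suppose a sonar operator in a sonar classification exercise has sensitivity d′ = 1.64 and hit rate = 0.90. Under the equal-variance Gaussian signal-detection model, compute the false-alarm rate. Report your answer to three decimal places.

z(hit rate) = z(0.90) = 1.2816
z(FA) = z(H) − d' = 1.2816 − 1.64 = -0.3584
false-alarm rate = Φ(-0.3584) = 0.3600

false-alarm rate = 0.360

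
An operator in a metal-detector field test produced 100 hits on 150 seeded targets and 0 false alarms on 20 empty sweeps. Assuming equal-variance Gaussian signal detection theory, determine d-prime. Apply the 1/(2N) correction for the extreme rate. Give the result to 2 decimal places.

The false-alarm rate is 0/20 = 0, so apply the 1/(2N) correction: FA → 1/(2·20) = 0.02500.
z(H) = z(0.66667) = 0.431
z(FA) = z(0.02500) = -1.960
d' = 0.431 − (-1.960) = 2.391

d-prime = 2.39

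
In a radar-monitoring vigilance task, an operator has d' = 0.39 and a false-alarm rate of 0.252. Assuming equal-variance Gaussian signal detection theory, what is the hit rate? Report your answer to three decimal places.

z(false-alarm rate) = z(0.252) = -0.6682
z(H) = z(FA) + d' = -0.6682 + 0.39 = -0.2782
hit rate = Φ(-0.2782) = 0.3904

hit rate = 0.390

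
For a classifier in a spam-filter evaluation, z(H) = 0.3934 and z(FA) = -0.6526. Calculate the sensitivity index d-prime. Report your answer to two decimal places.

d-prime = 1.05

d' = z(H) − z(FA) = 0.3934 − (-0.6526) = 1.0460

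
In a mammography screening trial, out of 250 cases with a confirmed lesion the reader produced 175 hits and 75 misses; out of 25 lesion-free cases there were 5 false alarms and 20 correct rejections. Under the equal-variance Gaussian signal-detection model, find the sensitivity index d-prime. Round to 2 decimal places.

d-prime = 1.37

H = 175/250 = 0.7000
FA = 5/25 = 0.2000
Φ⁻¹(0.7000) = 0.524, Φ⁻¹(0.2000) = -0.842
d' = z(H) − z(FA) = 0.524 − (-0.842) = 1.366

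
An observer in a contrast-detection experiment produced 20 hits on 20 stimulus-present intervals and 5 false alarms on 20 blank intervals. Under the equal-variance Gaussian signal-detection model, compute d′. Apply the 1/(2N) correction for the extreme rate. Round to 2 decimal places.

The hit rate is 20/20 = 1, so apply the 1/(2N) correction: H → 1 − 1/(2·20) = 0.97500.
z(H) = z(0.97500) = 1.960
z(FA) = z(0.25000) = -0.674
d' = 1.960 − (-0.674) = 2.634

d′ = 2.63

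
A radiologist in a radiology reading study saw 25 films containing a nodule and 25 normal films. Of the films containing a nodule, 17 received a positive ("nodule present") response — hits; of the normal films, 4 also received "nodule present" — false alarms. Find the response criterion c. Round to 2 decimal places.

c = 0.26

H = 17/25 = 0.6800
FA = 4/25 = 0.1600
Φ⁻¹(H) = 0.468
Φ⁻¹(FA) = -0.994
c = −½·[z(H) + z(FA)] = −0.5 × (0.468 + (-0.994)) = 0.263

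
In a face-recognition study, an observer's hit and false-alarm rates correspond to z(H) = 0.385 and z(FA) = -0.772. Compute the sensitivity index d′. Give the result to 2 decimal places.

d′ = 1.16

d' = z(H) − z(FA) = 0.385 − (-0.772) = 1.157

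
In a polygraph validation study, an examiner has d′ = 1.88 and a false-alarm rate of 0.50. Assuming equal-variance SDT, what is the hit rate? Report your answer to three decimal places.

hit rate = 0.970

z(false-alarm rate) = z(0.50) = 0.0000
z(H) = z(FA) + d' = 0.0000 + 1.88 = 1.8800
hit rate = Φ(1.8800) = 0.9699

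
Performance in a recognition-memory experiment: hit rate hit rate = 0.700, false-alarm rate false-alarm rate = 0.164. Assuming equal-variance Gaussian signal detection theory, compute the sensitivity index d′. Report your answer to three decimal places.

d′ = 1.503

z(0.700) = 0.5244, z(0.164) = -0.9782
d' = z(H) − z(FA) = 0.5244 − (-0.9782) = 1.5026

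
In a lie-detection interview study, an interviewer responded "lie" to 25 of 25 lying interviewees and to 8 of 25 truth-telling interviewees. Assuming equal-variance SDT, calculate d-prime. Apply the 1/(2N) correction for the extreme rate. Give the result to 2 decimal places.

The hit rate is 25/25 = 1, so apply the 1/(2N) correction: H → 1 − 1/(2·25) = 0.98000.
z(H) = z(0.98000) = 2.054
z(FA) = z(0.32000) = -0.468
d' = 2.054 − (-0.468) = 2.522

d-prime = 2.52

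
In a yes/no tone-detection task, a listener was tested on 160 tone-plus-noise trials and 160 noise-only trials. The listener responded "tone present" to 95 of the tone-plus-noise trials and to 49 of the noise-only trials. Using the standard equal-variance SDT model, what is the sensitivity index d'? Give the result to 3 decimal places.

H = 95/160 = 0.5938
FA = 49/160 = 0.3063
Φ⁻¹(H) = Φ⁻¹(0.5938) = 0.2373
Φ⁻¹(FA) = Φ⁻¹(0.3063) = -0.5064
d' = z(H) − z(FA) = 0.2373 − (-0.5064) = 0.7437

d' = 0.744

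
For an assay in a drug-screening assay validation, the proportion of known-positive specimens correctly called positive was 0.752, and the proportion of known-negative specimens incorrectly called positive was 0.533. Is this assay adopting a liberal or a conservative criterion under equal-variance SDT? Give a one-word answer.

liberal

z(H) = 0.681, z(FA) = 0.083
c = −½·(z(H) + z(FA)) = -0.382
c < 0 → liberal criterion (biased toward responding “yes”).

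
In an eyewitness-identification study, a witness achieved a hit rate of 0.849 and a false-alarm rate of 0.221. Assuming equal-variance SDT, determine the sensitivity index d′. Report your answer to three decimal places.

Φ⁻¹(H) = 1.0322
Φ⁻¹(FA) = -0.7688
d' = z(H) − z(FA) = 1.0322 − (-0.7688) = 1.8010

d′ = 1.801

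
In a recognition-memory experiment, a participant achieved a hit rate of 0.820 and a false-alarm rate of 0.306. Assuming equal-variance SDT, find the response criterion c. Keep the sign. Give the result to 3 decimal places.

c = -0.204

Φ⁻¹(H) = Φ⁻¹(0.820) = 0.9154
Φ⁻¹(FA) = Φ⁻¹(0.306) = -0.5072
c = −½·[z(H) + z(FA)] = −0.5 × (0.9154 + (-0.5072)) = -0.2041
c < 0: the participant has a liberal response bias.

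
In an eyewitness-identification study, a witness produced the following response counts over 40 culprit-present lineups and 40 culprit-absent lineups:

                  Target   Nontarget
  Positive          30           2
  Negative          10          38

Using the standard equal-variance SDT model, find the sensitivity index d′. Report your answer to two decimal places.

H = 30/40 = 0.7500
FA = 2/40 = 0.0500
z(H) = 0.674
z(FA) = -1.645
d' = z(H) − z(FA) = 0.674 − (-1.645) = 2.319

d′ = 2.32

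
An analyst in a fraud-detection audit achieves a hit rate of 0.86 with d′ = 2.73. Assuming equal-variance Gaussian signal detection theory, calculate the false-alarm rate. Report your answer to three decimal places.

false-alarm rate = 0.050

z(hit rate) = z(0.86) = 1.0803
z(FA) = z(H) − d' = 1.0803 − 2.73 = -1.6497
false-alarm rate = Φ(-1.6497) = 0.0495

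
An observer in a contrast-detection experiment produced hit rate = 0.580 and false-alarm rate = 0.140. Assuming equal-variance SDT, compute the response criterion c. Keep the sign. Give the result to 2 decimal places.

c = 0.44

z(H) = z(0.580) = 0.2019
z(FA) = z(0.140) = -1.0803
c = −½·[z(H) + z(FA)] = −0.5 × (0.2019 + (-1.0803)) = 0.4392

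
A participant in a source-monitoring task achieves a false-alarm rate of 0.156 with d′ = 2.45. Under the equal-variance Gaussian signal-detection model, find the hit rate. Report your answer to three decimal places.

hit rate = 0.925

z(false-alarm rate) = z(0.156) = -1.0110
z(H) = z(FA) + d' = -1.0110 + 2.45 = 1.4390
hit rate = Φ(1.4390) = 0.9249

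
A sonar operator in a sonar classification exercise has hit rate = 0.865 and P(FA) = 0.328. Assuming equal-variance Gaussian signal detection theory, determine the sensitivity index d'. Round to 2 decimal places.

d' = 1.55

z(0.865) = 1.103, z(0.328) = -0.445
d' = z(H) − z(FA) = 1.103 − (-0.445) = 1.548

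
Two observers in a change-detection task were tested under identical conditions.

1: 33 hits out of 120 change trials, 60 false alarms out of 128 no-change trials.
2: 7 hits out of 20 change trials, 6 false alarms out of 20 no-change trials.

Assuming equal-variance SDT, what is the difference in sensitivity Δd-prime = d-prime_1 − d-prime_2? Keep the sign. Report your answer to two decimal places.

1: z(0.2750) = -0.598, z(0.4688) = -0.078, d' = -0.520
2: z(0.3500) = -0.385, z(0.3000) = -0.524, d' = 0.139
Δd' = d'_1 − d'_2 = -0.520 − 0.139 = -0.659
2 has the higher sensitivity.

Δd-prime = -0.66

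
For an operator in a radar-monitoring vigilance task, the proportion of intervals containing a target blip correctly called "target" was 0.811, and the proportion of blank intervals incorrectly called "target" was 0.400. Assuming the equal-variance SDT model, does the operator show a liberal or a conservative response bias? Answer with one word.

z(H) = 0.882, z(FA) = -0.253
c = −½·(z(H) + z(FA)) = -0.3145
c < 0 → liberal criterion (biased toward responding “yes”).

liberal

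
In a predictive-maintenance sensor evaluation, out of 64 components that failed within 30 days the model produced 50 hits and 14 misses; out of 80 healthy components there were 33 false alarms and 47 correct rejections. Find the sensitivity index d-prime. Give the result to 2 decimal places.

H = 50/64 = 0.7812
FA = 33/80 = 0.4125
z(H) = z(0.7812) = 0.7763
z(FA) = z(0.4125) = -0.2211
d' = z(H) − z(FA) = 0.7763 − (-0.2211) = 0.9974

d-prime = 1.00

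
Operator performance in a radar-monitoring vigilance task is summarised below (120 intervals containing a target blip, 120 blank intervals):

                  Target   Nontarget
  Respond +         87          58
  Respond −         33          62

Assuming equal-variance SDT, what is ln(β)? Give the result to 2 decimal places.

ln β = -0.18

H = 87/120 = 0.7250
FA = 58/120 = 0.4833
z(H) = 0.598
z(FA) = -0.042
ln β = −½·[z(H)² − z(FA)²] = −0.5 × (0.358 − 0.002) = -0.178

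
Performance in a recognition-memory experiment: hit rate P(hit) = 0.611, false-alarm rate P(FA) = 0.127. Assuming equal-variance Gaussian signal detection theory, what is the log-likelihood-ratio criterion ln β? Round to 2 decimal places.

Φ⁻¹(0.611) = 0.282, Φ⁻¹(0.127) = -1.141
ln β = −½·[z(H)² − z(FA)²] = −0.5 × (0.080 − 1.302) = 0.611

ln β = 0.61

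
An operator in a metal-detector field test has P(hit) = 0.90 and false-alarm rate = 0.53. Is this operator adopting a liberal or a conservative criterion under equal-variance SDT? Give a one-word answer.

z(H) = 1.282, z(FA) = 0.075
c = −½·(z(H) + z(FA)) = -0.6785
c < 0 → liberal criterion (biased toward responding “yes”).

liberal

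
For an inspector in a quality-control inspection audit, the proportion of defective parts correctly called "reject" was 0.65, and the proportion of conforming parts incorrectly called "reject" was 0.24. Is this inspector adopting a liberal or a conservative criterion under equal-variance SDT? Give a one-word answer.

conservative

z(H) = 0.385, z(FA) = -0.706
c = −½·(z(H) + z(FA)) = 0.1605
c > 0 → conservative criterion (biased toward responding “no”).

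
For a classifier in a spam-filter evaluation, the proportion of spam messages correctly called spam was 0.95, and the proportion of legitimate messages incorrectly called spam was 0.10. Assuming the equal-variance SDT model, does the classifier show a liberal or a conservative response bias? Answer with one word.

liberal

z(H) = 1.645, z(FA) = -1.282
c = −½·(z(H) + z(FA)) = -0.1815
c < 0 → liberal criterion (biased toward responding “yes”).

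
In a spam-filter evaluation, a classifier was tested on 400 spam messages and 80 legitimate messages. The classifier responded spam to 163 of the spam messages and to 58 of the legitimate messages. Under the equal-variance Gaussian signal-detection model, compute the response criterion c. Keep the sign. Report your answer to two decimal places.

H = 163/400 = 0.4075
FA = 58/80 = 0.7250
Φ⁻¹(H) = -0.234
Φ⁻¹(FA) = 0.598
c = −½·[z(H) + z(FA)] = −0.5 × (-0.234 + 0.598) = -0.182
c < 0: the classifier has a liberal response bias.

c = -0.18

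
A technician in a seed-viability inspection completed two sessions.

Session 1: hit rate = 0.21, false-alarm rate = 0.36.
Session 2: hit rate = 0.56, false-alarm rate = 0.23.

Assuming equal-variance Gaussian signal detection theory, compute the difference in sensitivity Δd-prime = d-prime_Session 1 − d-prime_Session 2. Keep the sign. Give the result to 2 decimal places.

Δd-prime = -1.34

Session 1: z(0.21) = -0.806, z(0.36) = -0.358, d' = -0.448
Session 2: z(0.56) = 0.151, z(0.23) = -0.739, d' = 0.890
Δd' = d'_Session 1 − d'_Session 2 = -0.448 − 0.890 = -1.338
Session 2 has the higher sensitivity.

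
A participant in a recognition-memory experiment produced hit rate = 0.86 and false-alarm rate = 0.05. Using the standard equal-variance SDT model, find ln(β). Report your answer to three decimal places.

z(H) = z(0.86) = 1.0803
z(FA) = z(0.05) = -1.6449
ln β = −½·[z(H)² − z(FA)²] = −0.5 × (1.1670 − 2.7057) = 0.76935

ln β = 0.769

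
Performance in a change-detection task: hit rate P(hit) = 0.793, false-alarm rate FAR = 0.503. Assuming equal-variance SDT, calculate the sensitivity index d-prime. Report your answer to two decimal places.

Φ⁻¹(H) = 0.8169
Φ⁻¹(FA) = 0.0075
d' = z(H) − z(FA) = 0.8169 − 0.0075 = 0.8094

d-prime = 0.81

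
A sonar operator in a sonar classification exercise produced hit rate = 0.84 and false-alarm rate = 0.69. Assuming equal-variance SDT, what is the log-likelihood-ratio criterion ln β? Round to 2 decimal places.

Φ⁻¹(0.84) = 0.994, Φ⁻¹(0.69) = 0.496
ln β = −½·[z(H)² − z(FA)²] = −0.5 × (0.988 − 0.246) = -0.371

ln β = -0.37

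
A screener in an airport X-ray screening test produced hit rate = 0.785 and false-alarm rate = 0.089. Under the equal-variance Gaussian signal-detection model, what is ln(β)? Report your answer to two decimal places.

ln β = 0.60

Φ⁻¹(0.785) = 0.789, Φ⁻¹(0.089) = -1.347
ln β = −½·[z(H)² − z(FA)²] = −0.5 × (0.623 − 1.814) = 0.5955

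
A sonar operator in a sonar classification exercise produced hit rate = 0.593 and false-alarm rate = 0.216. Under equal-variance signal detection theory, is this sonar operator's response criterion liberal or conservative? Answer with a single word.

z(H) = 0.235, z(FA) = -0.786
c = −½·(z(H) + z(FA)) = 0.2755
c > 0 → conservative criterion (biased toward responding “no”).

conservative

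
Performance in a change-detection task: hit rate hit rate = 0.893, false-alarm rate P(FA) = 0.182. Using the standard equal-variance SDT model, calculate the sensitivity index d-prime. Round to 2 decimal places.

z(H) = z(0.893) = 1.243
z(FA) = z(0.182) = -0.908
d' = z(H) − z(FA) = 1.243 − (-0.908) = 2.151

d-prime = 2.15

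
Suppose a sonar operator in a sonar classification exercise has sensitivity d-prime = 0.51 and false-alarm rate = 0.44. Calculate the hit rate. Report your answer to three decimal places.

hit rate = 0.640

z(false-alarm rate) = z(0.44) = -0.1510
z(H) = z(FA) + d' = -0.1510 + 0.51 = 0.3590
hit rate = Φ(0.3590) = 0.6402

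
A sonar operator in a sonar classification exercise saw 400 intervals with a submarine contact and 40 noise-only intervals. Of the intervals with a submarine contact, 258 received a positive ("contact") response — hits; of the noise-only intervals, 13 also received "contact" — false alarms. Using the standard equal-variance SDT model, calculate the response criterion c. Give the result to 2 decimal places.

H = 258/400 = 0.6450
FA = 13/40 = 0.3250
z(H) = 0.372
z(FA) = -0.454
c = −½·[z(H) + z(FA)] = −0.5 × (0.372 + (-0.454)) = 0.041

c = 0.04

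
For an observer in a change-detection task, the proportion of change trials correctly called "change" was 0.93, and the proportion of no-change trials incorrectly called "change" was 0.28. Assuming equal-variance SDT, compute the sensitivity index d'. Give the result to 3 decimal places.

z(H) = 1.4758
z(FA) = -0.5828
d' = z(H) − z(FA) = 1.4758 − (-0.5828) = 2.0586

d' = 2.059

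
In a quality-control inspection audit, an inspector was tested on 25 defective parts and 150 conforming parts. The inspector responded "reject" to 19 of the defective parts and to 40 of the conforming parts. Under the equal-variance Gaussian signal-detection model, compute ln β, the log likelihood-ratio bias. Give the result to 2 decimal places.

H = 19/25 = 0.7600
FA = 40/150 = 0.2667
z(H) = 0.706
z(FA) = -0.623
ln β = −½·[z(H)² − z(FA)²] = −0.5 × (0.498 − 0.388) = -0.055

ln β = -0.06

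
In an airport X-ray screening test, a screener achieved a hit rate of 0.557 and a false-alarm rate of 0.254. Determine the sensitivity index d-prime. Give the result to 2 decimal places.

d-prime = 0.81

z(H) = 0.143
z(FA) = -0.662
d' = z(H) − z(FA) = 0.143 − (-0.662) = 0.805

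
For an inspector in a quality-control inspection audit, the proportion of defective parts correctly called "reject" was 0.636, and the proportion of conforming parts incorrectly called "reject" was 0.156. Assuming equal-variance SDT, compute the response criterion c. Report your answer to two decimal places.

z(H) = z(0.636) = 0.3478
z(FA) = z(0.156) = -1.0110
c = −½·[z(H) + z(FA)] = −0.5 × (0.3478 + (-1.0110)) = 0.3316

c = 0.33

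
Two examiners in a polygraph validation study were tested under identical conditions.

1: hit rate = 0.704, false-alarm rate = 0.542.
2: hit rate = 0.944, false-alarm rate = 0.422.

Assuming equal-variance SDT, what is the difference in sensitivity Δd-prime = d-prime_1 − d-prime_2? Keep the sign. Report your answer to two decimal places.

Δd-prime = -1.36

1: z(0.704) = 0.536, z(0.542) = 0.105, d' = 0.431
2: z(0.944) = 1.589, z(0.422) = -0.197, d' = 1.786
Δd' = d'_1 − d'_2 = 0.431 − 1.786 = -1.355
2 has the higher sensitivity.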